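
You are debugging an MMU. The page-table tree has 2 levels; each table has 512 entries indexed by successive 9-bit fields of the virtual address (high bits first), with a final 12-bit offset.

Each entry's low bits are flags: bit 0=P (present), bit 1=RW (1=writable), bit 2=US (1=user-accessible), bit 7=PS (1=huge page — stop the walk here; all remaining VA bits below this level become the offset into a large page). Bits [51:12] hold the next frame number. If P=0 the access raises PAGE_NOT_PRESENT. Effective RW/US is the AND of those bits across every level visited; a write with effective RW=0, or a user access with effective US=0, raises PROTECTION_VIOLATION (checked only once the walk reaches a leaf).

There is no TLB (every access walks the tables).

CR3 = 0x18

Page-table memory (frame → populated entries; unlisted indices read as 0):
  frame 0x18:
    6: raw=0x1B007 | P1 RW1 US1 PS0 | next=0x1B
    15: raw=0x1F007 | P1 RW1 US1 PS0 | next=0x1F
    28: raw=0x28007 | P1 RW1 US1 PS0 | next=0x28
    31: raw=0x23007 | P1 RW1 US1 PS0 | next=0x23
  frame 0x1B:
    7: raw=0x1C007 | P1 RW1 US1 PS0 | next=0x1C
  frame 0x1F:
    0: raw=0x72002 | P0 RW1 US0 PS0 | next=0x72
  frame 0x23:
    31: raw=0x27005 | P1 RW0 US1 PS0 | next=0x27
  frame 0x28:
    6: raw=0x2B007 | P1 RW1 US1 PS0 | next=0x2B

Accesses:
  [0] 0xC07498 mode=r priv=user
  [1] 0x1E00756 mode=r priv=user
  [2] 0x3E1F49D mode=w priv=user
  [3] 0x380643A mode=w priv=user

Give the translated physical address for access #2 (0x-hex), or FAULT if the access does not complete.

Trace:
#0 VA=0xC07498 (r,user):
  [0] read 0x18 idx=6: raw=0x1B007 flags P=1 W=1 U=1 S=0
  [1] read 0x1B idx=7: raw=0x1C007 flags P=1 W=1 U=1 S=0
  ⇒ phys 0x1C498  [2 reads]
#1 VA=0x1E00756 (r,user):
  [0] read 0x18 idx=15: raw=0x1F007 flags P=1 W=1 U=1 S=0
  [1] read 0x1F idx=0: raw=0x72002 flags P=0 W=1 U=0 S=0
  ⇒ fault: PAGE_NOT_PRESENT  — 2 lookups
#2 VA=0x3E1F49D (w,user):
  [0] read 0x18 idx=31: raw=0x23007 flags P=1 W=1 U=1 S=0
  [1] read 0x23 idx=31: raw=0x27005 flags P=1 W=0 U=1 S=0
  ⇒ fault: PROTECTION_VIOLATION  — 2 lookups
#3 VA=0x380643A (w,user):
  [0] read 0x18 idx=28: raw=0x28007 flags P=1 W=1 U=1 S=0
  [1] read 0x28 idx=6: raw=0x2B007 flags P=1 W=1 U=1 S=0
  ⇒ phys 0x2B43A  [2 reads]

Access #2 PA: FAULT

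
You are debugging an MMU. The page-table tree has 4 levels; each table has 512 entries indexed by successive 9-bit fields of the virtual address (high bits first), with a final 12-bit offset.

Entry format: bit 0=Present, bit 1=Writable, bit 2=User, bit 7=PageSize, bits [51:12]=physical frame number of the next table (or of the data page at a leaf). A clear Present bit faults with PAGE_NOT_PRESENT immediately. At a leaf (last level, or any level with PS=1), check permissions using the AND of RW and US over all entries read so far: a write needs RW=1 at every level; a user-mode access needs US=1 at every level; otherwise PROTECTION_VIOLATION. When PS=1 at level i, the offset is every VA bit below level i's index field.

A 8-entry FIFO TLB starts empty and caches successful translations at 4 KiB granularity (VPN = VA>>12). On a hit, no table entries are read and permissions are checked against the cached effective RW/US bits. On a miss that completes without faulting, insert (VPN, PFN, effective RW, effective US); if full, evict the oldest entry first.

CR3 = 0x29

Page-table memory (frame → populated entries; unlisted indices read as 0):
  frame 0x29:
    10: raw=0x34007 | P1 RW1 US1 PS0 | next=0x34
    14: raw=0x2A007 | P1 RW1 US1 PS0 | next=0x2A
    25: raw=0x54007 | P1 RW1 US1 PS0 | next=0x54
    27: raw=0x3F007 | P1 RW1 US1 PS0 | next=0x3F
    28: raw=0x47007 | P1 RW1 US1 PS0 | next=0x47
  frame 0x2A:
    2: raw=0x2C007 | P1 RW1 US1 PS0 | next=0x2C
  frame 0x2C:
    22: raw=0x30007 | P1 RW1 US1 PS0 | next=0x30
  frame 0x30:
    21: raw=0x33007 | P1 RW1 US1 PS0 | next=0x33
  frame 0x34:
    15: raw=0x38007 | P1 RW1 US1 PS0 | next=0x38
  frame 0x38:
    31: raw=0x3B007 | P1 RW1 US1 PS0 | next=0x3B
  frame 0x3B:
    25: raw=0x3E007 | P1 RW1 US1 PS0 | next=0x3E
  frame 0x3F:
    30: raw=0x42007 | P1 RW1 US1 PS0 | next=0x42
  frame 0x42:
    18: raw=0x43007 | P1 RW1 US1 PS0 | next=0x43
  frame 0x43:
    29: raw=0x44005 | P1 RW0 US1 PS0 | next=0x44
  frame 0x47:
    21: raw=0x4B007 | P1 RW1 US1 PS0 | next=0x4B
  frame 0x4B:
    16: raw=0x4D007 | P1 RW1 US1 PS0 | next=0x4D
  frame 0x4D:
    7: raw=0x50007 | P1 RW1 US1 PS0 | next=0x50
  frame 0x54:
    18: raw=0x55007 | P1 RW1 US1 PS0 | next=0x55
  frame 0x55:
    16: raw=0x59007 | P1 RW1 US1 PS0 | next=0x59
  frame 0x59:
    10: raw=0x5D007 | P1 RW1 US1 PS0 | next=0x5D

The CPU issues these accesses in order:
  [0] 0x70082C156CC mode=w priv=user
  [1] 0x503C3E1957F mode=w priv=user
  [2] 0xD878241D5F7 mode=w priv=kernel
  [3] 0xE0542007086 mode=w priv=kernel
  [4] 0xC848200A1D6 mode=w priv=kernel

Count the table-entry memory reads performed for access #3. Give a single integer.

Trace:
#0 VA=0x70082C156CC (w,user):
  [0] read 0x29 idx=14: raw=0x2A007 flags P=1 W=1 U=1 S=0
  [1] read 0x2A idx=2: raw=0x2C007 flags P=1 W=1 U=1 S=0
  [2] read 0x2C idx=22: raw=0x30007 flags P=1 W=1 U=1 S=0
  [3] read 0x30 idx=21: raw=0x33007 flags P=1 W=1 U=1 S=0
  ✓ 0x336CC  — 4 lookups
#1 VA=0x503C3E1957F (w,user):
  [0] read 0x29 idx=10: raw=0x34007 flags P=1 W=1 U=1 S=0
  [1] read 0x34 idx=15: raw=0x38007 flags P=1 W=1 U=1 S=0
  [2] read 0x38 idx=31: raw=0x3B007 flags P=1 W=1 U=1 S=0
  [3] read 0x3B idx=25: raw=0x3E007 flags P=1 W=1 U=1 S=0
  ✓ 0x3E57F  — 4 lookups
#2 VA=0xD878241D5F7 (w,kernel):
  [0] read 0x29 idx=27: raw=0x3F007 flags P=1 W=1 U=1 S=0
  [1] read 0x3F idx=30: raw=0x42007 flags P=1 W=1 U=1 S=0
  [2] read 0x42 idx=18: raw=0x43007 flags P=1 W=1 U=1 S=0
  [3] read 0x43 idx=29: raw=0x44005 flags P=1 W=0 U=1 S=0
  → PROTECTION_VIOLATION  (4 entries read)
#3 VA=0xE0542007086 (w,kernel):
  [0] read 0x29 idx=28: raw=0x47007 flags P=1 W=1 U=1 S=0
  [1] read 0x47 idx=21: raw=0x4B007 flags P=1 W=1 U=1 S=0
  [2] read 0x4B idx=16: raw=0x4D007 flags P=1 W=1 U=1 S=0
  [3] read 0x4D idx=7: raw=0x50007 flags P=1 W=1 U=1 S=0
  ✓ 0x50086  — 4 lookups
#4 VA=0xC848200A1D6 (w,kernel):
  [0] read 0x29 idx=25: raw=0x54007 flags P=1 W=1 U=1 S=0
  [1] read 0x54 idx=18: raw=0x55007 flags P=1 W=1 U=1 S=0
  [2] read 0x55 idx=16: raw=0x59007 flags P=1 W=1 U=1 S=0
  [3] read 0x59 idx=10: raw=0x5D007 flags P=1 W=1 U=1 S=0
  ✓ 0x5D1D6  — 4 lookups

Entries read for #3: 4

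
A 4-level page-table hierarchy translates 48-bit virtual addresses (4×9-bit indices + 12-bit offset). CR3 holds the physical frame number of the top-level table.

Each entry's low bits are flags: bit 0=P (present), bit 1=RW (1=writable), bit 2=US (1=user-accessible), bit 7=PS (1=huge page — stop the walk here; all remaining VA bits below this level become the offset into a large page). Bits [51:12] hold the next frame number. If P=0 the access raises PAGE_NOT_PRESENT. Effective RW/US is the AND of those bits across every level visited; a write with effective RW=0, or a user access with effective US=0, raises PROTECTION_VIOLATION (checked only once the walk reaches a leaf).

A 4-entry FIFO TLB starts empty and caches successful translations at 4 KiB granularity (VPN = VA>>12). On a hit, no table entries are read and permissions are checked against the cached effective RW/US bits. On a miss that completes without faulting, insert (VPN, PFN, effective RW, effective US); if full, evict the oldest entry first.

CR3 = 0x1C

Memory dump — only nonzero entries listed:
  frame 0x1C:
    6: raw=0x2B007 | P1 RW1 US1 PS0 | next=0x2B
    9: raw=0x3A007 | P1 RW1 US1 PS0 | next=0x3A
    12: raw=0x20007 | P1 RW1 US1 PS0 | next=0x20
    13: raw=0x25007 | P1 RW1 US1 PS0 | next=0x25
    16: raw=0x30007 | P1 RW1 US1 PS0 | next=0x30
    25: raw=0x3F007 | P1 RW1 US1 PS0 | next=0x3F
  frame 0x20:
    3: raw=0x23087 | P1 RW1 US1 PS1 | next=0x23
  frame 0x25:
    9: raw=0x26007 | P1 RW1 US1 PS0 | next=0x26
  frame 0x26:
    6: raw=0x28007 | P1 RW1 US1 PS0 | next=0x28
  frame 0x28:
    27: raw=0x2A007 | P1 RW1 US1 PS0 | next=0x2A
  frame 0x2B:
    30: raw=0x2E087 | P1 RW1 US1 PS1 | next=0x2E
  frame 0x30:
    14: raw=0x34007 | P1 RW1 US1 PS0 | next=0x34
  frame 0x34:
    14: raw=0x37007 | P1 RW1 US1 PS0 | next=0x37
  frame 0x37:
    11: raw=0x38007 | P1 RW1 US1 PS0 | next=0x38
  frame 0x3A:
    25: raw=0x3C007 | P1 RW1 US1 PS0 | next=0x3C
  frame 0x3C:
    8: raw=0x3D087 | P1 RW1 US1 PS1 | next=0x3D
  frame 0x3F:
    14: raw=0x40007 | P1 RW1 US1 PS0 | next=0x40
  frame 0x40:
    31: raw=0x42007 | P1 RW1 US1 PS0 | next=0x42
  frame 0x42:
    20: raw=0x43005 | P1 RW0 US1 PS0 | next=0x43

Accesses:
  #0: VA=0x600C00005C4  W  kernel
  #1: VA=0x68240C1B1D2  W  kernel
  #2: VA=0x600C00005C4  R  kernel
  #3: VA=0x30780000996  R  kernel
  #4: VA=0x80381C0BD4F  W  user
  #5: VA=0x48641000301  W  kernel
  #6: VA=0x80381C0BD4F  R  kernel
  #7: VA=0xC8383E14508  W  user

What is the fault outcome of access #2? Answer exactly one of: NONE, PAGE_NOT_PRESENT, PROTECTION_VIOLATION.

Trace:
#0 VA=0x600C00005C4 (w,kernel):
  L0 @0x1C[12] → 0x20007  P=1,RW=1,US=1,PS=0
  L1 @0x20[3] → 0x23087  P=1,RW=1,US=1,PS=1
  → PA=0x235C4 (huge @L1)  (2 entries read)
#1 VA=0x68240C1B1D2 (w,kernel):
  L0 @0x1C[13] → 0x25007  P=1,RW=1,US=1,PS=0
  L1 @0x25[9] → 0x26007  P=1,RW=1,US=1,PS=0
  L2 @0x26[6] → 0x28007  P=1,RW=1,US=1,PS=0
  L3 @0x28[27] → 0x2A007  P=1,RW=1,US=1,PS=0
  → PA=0x2A1D2  (4 entries read)
#2 VA=0x600C00005C4 (r,kernel):
  TLB hit vpn=0x600C0000 → PA=0x235C4
#3 VA=0x30780000996 (r,kernel):
  L0 @0x1C[6] → 0x2B007  P=1,RW=1,US=1,PS=0
  L1 @0x2B[30] → 0x2E087  P=1,RW=1,US=1,PS=1
  → PA=0x2E996 (huge @L1)  (2 entries read)
#4 VA=0x80381C0BD4F (w,user):
  L0 @0x1C[16] → 0x30007  P=1,RW=1,US=1,PS=0
  L1 @0x30[14] → 0x34007  P=1,RW=1,US=1,PS=0
  L2 @0x34[14] → 0x37007  P=1,RW=1,US=1,PS=0
  L3 @0x37[11] → 0x38007  P=1,RW=1,US=1,PS=0
  → PA=0x38D4F  (4 entries read)
#5 VA=0x48641000301 (w,kernel):
  L0 @0x1C[9] → 0x3A007  P=1,RW=1,US=1,PS=0
  L1 @0x3A[25] → 0x3C007  P=1,RW=1,US=1,PS=0
  L2 @0x3C[8] → 0x3D087  P=1,RW=1,US=1,PS=1
  → PA=0x3D301 (huge @L2)  (3 entries read)
#6 VA=0x80381C0BD4F (r,kernel):
  TLB hit vpn=0x80381C0B → PA=0x38D4F
#7 VA=0xC8383E14508 (w,user):
  L0 @0x1C[25] → 0x3F007  P=1,RW=1,US=1,PS=0
  L1 @0x3F[14] → 0x40007  P=1,RW=1,US=1,PS=0
  L2 @0x40[31] → 0x42007  P=1,RW=1,US=1,PS=0
  L3 @0x42[20] → 0x43005  P=1,RW=0,US=1,PS=0
  ✗ PROTECTION_VIOLATION  [4 reads]

Access #2 fault: NONE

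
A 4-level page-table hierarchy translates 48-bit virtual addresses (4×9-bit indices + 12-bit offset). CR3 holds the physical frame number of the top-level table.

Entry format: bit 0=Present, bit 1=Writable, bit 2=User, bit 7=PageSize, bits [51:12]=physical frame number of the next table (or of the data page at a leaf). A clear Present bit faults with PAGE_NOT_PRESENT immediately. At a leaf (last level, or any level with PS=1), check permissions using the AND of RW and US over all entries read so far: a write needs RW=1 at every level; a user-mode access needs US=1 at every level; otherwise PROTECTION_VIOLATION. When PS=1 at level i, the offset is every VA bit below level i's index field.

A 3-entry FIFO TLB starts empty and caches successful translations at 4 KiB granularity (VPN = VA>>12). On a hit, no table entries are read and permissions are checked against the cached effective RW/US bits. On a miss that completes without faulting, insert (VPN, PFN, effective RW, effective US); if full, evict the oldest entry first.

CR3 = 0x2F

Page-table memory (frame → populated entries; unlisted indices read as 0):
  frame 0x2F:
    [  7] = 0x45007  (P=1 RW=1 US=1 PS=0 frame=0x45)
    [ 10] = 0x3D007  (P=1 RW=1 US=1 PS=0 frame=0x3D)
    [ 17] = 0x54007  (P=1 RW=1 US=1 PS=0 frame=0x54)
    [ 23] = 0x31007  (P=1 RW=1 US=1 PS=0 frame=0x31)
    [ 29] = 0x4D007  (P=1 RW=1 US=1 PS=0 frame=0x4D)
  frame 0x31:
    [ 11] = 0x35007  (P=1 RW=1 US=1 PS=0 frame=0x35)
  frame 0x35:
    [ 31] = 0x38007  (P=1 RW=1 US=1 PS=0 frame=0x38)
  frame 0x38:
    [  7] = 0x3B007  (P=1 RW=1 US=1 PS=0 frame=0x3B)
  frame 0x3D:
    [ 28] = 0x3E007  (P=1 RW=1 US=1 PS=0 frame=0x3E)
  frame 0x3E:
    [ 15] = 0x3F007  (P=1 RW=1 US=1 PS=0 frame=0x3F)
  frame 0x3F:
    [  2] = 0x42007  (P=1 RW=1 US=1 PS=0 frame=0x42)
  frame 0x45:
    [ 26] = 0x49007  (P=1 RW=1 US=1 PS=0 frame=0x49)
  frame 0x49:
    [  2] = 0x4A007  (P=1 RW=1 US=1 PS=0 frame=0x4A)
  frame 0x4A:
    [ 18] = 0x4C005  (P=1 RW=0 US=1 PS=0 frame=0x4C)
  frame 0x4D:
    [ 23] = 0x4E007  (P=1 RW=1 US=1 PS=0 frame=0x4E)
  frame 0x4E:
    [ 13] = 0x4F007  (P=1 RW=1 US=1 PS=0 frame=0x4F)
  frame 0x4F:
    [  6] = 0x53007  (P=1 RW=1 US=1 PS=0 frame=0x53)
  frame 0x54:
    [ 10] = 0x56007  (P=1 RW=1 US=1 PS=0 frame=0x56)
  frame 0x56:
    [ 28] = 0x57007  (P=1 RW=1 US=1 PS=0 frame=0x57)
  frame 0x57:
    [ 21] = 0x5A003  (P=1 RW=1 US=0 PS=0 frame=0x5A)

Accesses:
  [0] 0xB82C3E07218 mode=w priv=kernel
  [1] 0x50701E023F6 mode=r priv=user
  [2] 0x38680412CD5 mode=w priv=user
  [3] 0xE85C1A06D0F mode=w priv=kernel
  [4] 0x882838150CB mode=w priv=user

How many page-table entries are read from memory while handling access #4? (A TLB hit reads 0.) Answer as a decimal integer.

Walk each access:
#0 VA=0xB82C3E07218 (w,kernel):
  L0 @0x2F[23] → 0x31007  P=1,RW=1,US=1,PS=0
  L1 @0x31[11] → 0x35007  P=1,RW=1,US=1,PS=0
  L2 @0x35[31] → 0x38007  P=1,RW=1,US=1,PS=0
  L3 @0x38[7] → 0x3B007  P=1,RW=1,US=1,PS=0
  → PA=0x3B218  (4 entries read)
#1 VA=0x50701E023F6 (r,user):
  L0 @0x2F[10] → 0x3D007  P=1,RW=1,US=1,PS=0
  L1 @0x3D[28] → 0x3E007  P=1,RW=1,US=1,PS=0
  L2 @0x3E[15] → 0x3F007  P=1,RW=1,US=1,PS=0
  L3 @0x3F[2] → 0x42007  P=1,RW=1,US=1,PS=0
  → PA=0x423F6  (4 entries read)
#2 VA=0x38680412CD5 (w,user):
  L0 @0x2F[7] → 0x45007  P=1,RW=1,US=1,PS=0
  L1 @0x45[26] → 0x49007  P=1,RW=1,US=1,PS=0
  L2 @0x49[2] → 0x4A007  P=1,RW=1,US=1,PS=0
  L3 @0x4A[18] → 0x4C005  P=1,RW=0,US=1,PS=0
  → PROTECTION_VIOLATION  (4 entries read)
#3 VA=0xE85C1A06D0F (w,kernel):
  L0 @0x2F[29] → 0x4D007  P=1,RW=1,US=1,PS=0
  L1 @0x4D[23] → 0x4E007  P=1,RW=1,US=1,PS=0
  L2 @0x4E[13] → 0x4F007  P=1,RW=1,US=1,PS=0
  L3 @0x4F[6] → 0x53007  P=1,RW=1,US=1,PS=0
  → PA=0x53D0F  (4 entries read)
#4 VA=0x882838150CB (w,user):
  L0 @0x2F[17] → 0x54007  P=1,RW=1,US=1,PS=0
  L1 @0x54[10] → 0x56007  P=1,RW=1,US=1,PS=0
  L2 @0x56[28] → 0x57007  P=1,RW=1,US=1,PS=0
  L3 @0x57[21] → 0x5A003  P=1,RW=1,US=0,PS=0
  → PROTECTION_VIOLATION  (4 entries read)

Entries read for #4: 4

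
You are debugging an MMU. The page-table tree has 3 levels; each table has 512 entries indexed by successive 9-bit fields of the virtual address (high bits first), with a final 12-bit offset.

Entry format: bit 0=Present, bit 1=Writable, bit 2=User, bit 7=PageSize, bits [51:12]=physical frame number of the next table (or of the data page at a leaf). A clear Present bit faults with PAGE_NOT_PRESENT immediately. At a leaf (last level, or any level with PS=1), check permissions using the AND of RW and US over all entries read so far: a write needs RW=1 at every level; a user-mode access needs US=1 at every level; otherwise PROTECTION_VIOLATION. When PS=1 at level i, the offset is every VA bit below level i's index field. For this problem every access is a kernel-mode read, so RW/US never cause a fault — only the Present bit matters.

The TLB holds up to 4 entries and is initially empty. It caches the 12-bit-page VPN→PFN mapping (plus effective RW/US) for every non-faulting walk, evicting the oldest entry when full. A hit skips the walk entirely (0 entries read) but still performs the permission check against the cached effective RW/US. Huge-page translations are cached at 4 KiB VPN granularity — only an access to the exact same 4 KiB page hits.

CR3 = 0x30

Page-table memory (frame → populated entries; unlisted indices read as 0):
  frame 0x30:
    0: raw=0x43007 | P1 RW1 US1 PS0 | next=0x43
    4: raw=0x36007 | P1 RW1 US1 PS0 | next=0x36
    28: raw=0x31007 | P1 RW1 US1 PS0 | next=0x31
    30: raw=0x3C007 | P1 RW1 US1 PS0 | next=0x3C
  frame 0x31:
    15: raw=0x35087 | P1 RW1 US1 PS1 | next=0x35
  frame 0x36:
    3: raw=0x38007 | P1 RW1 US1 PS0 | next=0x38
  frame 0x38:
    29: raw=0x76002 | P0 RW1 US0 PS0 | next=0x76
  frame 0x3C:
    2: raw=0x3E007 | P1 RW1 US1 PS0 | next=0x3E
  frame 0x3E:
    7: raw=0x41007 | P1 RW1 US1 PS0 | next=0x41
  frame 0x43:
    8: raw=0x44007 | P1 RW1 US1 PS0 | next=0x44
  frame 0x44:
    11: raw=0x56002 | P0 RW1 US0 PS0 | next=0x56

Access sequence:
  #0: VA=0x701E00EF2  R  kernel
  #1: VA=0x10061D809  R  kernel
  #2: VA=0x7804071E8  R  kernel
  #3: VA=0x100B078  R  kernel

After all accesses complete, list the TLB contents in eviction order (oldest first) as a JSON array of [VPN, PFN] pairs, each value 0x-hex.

Walk each access:
#0 VA=0x701E00EF2 (r,kernel):
  lvl0: tbl 0x30, slot 28 ⇒ 0x31007 (P1/RW1/US1/PS0)
  lvl1: tbl 0x31, slot 15 ⇒ 0x35087 (P1/RW1/US1/PS1)
  ✓ 0x35EF2 (huge @L1)  — 2 lookups
#1 VA=0x10061D809 (r,kernel):
  lvl0: tbl 0x30, slot 4 ⇒ 0x36007 (P1/RW1/US1/PS0)
  lvl1: tbl 0x36, slot 3 ⇒ 0x38007 (P1/RW1/US1/PS0)
  lvl2: tbl 0x38, slot 29 ⇒ 0x76002 (P0/RW1/US0/PS0)
  ✗ PAGE_NOT_PRESENT  [3 reads]
#2 VA=0x7804071E8 (r,kernel):
  lvl0: tbl 0x30, slot 30 ⇒ 0x3C007 (P1/RW1/US1/PS0)
  lvl1: tbl 0x3C, slot 2 ⇒ 0x3E007 (P1/RW1/US1/PS0)
  lvl2: tbl 0x3E, slot 7 ⇒ 0x41007 (P1/RW1/US1/PS0)
  ✓ 0x411E8  — 3 lookups
#3 VA=0x100B078 (r,kernel):
  lvl0: tbl 0x30, slot 0 ⇒ 0x43007 (P1/RW1/US1/PS0)
  lvl1: tbl 0x43, slot 8 ⇒ 0x44007 (P1/RW1/US1/PS0)
  lvl2: tbl 0x44, slot 11 ⇒ 0x56002 (P0/RW1/US0/PS0)
  ✗ PAGE_NOT_PRESENT  [3 reads]

TLB: [["0x701E00", "0x35"], ["0x780407", "0x41"]]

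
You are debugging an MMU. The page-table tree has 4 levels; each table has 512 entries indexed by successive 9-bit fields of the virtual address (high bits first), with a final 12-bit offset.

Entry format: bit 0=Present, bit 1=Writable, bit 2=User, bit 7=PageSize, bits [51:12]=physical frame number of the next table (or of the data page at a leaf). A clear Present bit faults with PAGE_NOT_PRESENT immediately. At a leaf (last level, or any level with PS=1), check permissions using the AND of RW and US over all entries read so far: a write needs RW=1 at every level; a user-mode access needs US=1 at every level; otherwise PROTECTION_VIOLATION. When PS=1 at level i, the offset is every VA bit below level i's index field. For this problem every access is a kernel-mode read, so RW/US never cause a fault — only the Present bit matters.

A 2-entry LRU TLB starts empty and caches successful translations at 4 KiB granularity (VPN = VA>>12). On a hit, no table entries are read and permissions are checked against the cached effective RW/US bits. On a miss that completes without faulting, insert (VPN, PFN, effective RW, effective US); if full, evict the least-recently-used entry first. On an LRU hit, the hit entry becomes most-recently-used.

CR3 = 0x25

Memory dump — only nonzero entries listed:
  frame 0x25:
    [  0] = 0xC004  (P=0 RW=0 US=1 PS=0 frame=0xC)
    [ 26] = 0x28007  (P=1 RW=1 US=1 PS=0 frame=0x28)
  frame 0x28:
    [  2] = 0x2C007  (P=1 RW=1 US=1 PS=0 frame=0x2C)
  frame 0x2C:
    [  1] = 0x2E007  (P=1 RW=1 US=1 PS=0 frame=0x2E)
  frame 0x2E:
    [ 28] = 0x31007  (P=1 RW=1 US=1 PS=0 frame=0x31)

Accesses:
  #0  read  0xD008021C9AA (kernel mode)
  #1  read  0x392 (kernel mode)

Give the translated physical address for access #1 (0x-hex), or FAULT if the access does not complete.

Per-access translation:
#0 VA=0xD008021C9AA (r,kernel):
  L0 @0x25[26] → 0x28007  P=1,RW=1,US=1,PS=0
  L1 @0x28[2] → 0x2C007  P=1,RW=1,US=1,PS=0
  L2 @0x2C[1] → 0x2E007  P=1,RW=1,US=1,PS=0
  L3 @0x2E[28] → 0x31007  P=1,RW=1,US=1,PS=0
  ⇒ phys 0x319AA  [4 reads]
#1 VA=0x392 (r,kernel):
  L0 @0x25[0] → 0xC004  P=0,RW=0,US=1,PS=0
  ✗ PAGE_NOT_PRESENT  [1 reads]

Access #1 PA: FAULT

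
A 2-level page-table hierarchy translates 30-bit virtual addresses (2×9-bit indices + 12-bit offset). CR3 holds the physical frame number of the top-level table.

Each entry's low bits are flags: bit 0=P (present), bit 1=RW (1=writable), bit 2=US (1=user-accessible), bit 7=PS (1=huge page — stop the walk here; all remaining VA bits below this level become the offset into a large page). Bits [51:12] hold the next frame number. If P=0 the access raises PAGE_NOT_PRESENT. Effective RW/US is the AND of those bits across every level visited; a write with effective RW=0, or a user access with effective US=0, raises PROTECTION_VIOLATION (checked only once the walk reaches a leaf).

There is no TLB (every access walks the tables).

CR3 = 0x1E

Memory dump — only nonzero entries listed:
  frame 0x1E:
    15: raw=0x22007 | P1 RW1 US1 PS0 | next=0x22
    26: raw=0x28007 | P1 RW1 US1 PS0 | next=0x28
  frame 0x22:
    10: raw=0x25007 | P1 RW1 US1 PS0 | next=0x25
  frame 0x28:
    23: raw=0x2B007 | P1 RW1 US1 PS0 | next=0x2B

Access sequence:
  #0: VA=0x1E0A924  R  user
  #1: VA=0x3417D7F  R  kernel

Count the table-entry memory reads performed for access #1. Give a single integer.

Trace:
#0 VA=0x1E0A924 (r,user):
  lvl0: tbl 0x1E, slot 15 ⇒ 0x22007 (P1/RW1/US1/PS0)
  lvl1: tbl 0x22, slot 10 ⇒ 0x25007 (P1/RW1/US1/PS0)
  ⇒ phys 0x25924  [2 reads]
#1 VA=0x3417D7F (r,kernel):
  lvl0: tbl 0x1E, slot 26 ⇒ 0x28007 (P1/RW1/US1/PS0)
  lvl1: tbl 0x28, slot 23 ⇒ 0x2B007 (P1/RW1/US1/PS0)
  ⇒ phys 0x2BD7F  [2 reads]

Entries read for #1: 2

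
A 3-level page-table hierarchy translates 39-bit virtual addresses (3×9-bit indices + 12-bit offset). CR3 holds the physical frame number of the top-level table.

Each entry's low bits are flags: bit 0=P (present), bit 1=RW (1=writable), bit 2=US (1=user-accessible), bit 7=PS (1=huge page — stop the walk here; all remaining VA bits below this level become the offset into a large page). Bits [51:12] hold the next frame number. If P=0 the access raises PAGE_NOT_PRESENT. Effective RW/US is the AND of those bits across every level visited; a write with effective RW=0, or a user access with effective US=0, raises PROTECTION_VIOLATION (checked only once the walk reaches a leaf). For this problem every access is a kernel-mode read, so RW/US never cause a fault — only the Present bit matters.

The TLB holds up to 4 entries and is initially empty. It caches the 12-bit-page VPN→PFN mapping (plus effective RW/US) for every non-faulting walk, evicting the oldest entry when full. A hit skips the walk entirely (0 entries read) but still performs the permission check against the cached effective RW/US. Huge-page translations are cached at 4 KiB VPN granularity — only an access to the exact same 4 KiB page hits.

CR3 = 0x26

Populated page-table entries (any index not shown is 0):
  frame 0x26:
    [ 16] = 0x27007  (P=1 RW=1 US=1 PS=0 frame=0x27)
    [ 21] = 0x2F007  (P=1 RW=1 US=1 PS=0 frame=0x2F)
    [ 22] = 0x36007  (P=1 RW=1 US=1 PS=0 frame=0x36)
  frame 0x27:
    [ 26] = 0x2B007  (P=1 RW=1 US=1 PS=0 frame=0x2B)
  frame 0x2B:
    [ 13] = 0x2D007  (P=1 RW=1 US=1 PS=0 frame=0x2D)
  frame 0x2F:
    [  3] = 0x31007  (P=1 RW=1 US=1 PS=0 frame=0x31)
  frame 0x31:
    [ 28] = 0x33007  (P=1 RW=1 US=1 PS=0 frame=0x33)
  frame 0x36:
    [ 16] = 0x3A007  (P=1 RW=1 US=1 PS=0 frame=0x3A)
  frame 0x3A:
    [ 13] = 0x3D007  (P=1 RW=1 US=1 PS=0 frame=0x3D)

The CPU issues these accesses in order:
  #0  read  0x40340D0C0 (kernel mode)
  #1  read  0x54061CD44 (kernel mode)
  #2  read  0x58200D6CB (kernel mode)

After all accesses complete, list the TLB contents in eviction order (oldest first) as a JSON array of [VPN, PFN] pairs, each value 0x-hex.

Per-access translation:
#0 VA=0x40340D0C0 (r,kernel):
  lvl0: tbl 0x26, slot 16 ⇒ 0x27007 (P1/RW1/US1/PS0)
  lvl1: tbl 0x27, slot 26 ⇒ 0x2B007 (P1/RW1/US1/PS0)
  lvl2: tbl 0x2B, slot 13 ⇒ 0x2D007 (P1/RW1/US1/PS0)
  ⇒ phys 0x2D0C0  [3 reads]
#1 VA=0x54061CD44 (r,kernel):
  lvl0: tbl 0x26, slot 21 ⇒ 0x2F007 (P1/RW1/US1/PS0)
  lvl1: tbl 0x2F, slot 3 ⇒ 0x31007 (P1/RW1/US1/PS0)
  lvl2: tbl 0x31, slot 28 ⇒ 0x33007 (P1/RW1/US1/PS0)
  ⇒ phys 0x33D44  [3 reads]
#2 VA=0x58200D6CB (r,kernel):
  lvl0: tbl 0x26, slot 22 ⇒ 0x36007 (P1/RW1/US1/PS0)
  lvl1: tbl 0x36, slot 16 ⇒ 0x3A007 (P1/RW1/US1/PS0)
  lvl2: tbl 0x3A, slot 13 ⇒ 0x3D007 (P1/RW1/US1/PS0)
  ⇒ phys 0x3D6CB  [3 reads]

TLB: [["0x40340D", "0x2D"], ["0x54061C", "0x33"], ["0x58200D", "0x3D"]]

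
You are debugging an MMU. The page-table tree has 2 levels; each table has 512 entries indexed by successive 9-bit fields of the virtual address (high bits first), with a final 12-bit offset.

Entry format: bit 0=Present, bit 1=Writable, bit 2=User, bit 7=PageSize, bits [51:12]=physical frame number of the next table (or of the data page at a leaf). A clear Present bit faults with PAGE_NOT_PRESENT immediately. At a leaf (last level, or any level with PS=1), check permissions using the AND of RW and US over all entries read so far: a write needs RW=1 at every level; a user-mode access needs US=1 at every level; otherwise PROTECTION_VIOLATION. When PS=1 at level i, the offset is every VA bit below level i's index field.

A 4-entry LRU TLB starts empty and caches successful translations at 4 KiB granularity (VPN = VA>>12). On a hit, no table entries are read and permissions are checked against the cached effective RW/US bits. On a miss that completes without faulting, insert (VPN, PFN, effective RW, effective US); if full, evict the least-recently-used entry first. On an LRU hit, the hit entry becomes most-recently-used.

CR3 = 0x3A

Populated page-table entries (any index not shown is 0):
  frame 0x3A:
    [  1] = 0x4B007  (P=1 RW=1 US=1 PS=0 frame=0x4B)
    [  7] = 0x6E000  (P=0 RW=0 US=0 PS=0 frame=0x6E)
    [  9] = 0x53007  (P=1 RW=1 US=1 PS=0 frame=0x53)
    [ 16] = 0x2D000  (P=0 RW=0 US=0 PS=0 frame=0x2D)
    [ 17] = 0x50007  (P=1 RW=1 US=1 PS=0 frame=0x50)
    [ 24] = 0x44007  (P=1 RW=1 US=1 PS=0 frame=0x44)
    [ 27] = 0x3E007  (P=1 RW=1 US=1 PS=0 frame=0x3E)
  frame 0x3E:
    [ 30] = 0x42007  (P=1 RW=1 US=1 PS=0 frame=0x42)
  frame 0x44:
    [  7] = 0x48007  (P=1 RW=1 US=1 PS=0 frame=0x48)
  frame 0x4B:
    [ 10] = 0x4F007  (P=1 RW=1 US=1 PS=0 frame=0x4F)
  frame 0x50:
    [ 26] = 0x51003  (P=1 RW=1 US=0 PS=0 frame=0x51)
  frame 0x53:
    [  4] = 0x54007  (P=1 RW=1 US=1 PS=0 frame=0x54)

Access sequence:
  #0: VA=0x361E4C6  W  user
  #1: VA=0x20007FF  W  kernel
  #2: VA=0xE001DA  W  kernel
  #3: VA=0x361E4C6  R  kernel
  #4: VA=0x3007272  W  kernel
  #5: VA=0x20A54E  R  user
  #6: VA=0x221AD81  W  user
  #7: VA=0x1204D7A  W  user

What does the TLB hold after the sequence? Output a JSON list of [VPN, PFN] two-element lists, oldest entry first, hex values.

Walk each access:
#0 VA=0x361E4C6 (w,user):
  lvl0: tbl 0x3A, slot 27 ⇒ 0x3E007 (P1/RW1/US1/PS0)
  lvl1: tbl 0x3E, slot 30 ⇒ 0x42007 (P1/RW1/US1/PS0)
  → PA=0x424C6  (2 entries read)
#1 VA=0x20007FF (w,kernel):
  lvl0: tbl 0x3A, slot 16 ⇒ 0x2D000 (P0/RW0/US0/PS0)
  ✗ PAGE_NOT_PRESENT  [1 reads]
#2 VA=0xE001DA (w,kernel):
  lvl0: tbl 0x3A, slot 7 ⇒ 0x6E000 (P0/RW0/US0/PS0)
  ✗ PAGE_NOT_PRESENT  [1 reads]
#3 VA=0x361E4C6 (r,kernel):
  TLB hit vpn=0x361E → PA=0x424C6
#4 VA=0x3007272 (w,kernel):
  lvl0: tbl 0x3A, slot 24 ⇒ 0x44007 (P1/RW1/US1/PS0)
  lvl1: tbl 0x44, slot 7 ⇒ 0x48007 (P1/RW1/US1/PS0)
  → PA=0x48272  (2 entries read)
#5 VA=0x20A54E (r,user):
  lvl0: tbl 0x3A, slot 1 ⇒ 0x4B007 (P1/RW1/US1/PS0)
  lvl1: tbl 0x4B, slot 10 ⇒ 0x4F007 (P1/RW1/US1/PS0)
  → PA=0x4F54E  (2 entries read)
#6 VA=0x221AD81 (w,user):
  lvl0: tbl 0x3A, slot 17 ⇒ 0x50007 (P1/RW1/US1/PS0)
  lvl1: tbl 0x50, slot 26 ⇒ 0x51003 (P1/RW1/US0/PS0)
  ✗ PROTECTION_VIOLATION  [2 reads]
#7 VA=0x1204D7A (w,user):
  lvl0: tbl 0x3A, slot 9 ⇒ 0x53007 (P1/RW1/US1/PS0)
  lvl1: tbl 0x53, slot 4 ⇒ 0x54007 (P1/RW1/US1/PS0)
  → PA=0x54D7A  (2 entries read)

TLB: [["0x361E", "0x42"], ["0x3007", "0x48"], ["0x20A", "0x4F"], ["0x1204", "0x54"]]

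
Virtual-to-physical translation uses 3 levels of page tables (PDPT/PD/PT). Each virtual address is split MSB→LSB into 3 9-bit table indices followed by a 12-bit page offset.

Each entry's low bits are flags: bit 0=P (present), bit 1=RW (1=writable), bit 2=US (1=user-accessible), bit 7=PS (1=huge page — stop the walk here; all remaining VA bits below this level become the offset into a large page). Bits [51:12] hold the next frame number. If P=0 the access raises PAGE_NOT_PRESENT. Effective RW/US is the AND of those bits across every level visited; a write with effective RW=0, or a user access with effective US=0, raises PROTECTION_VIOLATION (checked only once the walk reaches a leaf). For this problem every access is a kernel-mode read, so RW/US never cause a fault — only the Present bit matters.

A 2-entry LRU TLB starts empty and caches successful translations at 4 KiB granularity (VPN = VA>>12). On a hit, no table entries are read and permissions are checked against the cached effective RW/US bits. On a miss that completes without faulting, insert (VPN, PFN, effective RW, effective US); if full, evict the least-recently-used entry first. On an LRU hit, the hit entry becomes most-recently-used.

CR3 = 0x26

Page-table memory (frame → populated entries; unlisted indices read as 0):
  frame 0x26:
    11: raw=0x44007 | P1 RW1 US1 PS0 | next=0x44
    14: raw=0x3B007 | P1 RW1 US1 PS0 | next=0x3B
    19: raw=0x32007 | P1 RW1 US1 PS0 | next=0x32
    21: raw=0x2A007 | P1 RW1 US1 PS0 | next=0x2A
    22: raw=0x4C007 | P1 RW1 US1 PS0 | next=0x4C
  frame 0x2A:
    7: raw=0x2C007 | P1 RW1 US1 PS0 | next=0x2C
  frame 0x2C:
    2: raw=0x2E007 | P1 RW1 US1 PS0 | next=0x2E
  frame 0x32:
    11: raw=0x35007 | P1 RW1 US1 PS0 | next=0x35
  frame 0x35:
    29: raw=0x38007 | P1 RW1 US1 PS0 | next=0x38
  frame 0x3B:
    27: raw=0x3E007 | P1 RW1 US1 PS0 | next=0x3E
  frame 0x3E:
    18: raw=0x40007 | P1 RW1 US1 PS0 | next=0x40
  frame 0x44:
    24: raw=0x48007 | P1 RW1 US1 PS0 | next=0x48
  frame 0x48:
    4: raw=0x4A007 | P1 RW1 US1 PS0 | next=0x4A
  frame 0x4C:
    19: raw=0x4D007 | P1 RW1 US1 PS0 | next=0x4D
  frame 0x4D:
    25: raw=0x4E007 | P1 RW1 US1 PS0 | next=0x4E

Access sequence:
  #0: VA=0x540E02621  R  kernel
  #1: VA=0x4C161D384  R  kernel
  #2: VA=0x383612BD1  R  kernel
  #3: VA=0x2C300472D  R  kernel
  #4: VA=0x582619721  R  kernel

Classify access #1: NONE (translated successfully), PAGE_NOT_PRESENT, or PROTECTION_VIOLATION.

Walk each access:
#0 VA=0x540E02621 (r,kernel):
  L0 @0x26[21] → 0x2A007  P=1,RW=1,US=1,PS=0
  L1 @0x2A[7] → 0x2C007  P=1,RW=1,US=1,PS=0
  L2 @0x2C[2] → 0x2E007  P=1,RW=1,US=1,PS=0
  ✓ 0x2E621  — 3 lookups
#1 VA=0x4C161D384 (r,kernel):
  L0 @0x26[19] → 0x32007  P=1,RW=1,US=1,PS=0
  L1 @0x32[11] → 0x35007  P=1,RW=1,US=1,PS=0
  L2 @0x35[29] → 0x38007  P=1,RW=1,US=1,PS=0
  ✓ 0x38384  — 3 lookups
#2 VA=0x383612BD1 (r,kernel):
  L0 @0x26[14] → 0x3B007  P=1,RW=1,US=1,PS=0
  L1 @0x3B[27] → 0x3E007  P=1,RW=1,US=1,PS=0
  L2 @0x3E[18] → 0x40007  P=1,RW=1,US=1,PS=0
  ✓ 0x40BD1  — 3 lookups
#3 VA=0x2C300472D (r,kernel):
  L0 @0x26[11] → 0x44007  P=1,RW=1,US=1,PS=0
  L1 @0x44[24] → 0x48007  P=1,RW=1,US=1,PS=0
  L2 @0x48[4] → 0x4A007  P=1,RW=1,US=1,PS=0
  ✓ 0x4A72D  — 3 lookups
#4 VA=0x582619721 (r,kernel):
  L0 @0x26[22] → 0x4C007  P=1,RW=1,US=1,PS=0
  L1 @0x4C[19] → 0x4D007  P=1,RW=1,US=1,PS=0
  L2 @0x4D[25] → 0x4E007  P=1,RW=1,US=1,PS=0
  ✓ 0x4E721  — 3 lookups

Access #1 fault: NONE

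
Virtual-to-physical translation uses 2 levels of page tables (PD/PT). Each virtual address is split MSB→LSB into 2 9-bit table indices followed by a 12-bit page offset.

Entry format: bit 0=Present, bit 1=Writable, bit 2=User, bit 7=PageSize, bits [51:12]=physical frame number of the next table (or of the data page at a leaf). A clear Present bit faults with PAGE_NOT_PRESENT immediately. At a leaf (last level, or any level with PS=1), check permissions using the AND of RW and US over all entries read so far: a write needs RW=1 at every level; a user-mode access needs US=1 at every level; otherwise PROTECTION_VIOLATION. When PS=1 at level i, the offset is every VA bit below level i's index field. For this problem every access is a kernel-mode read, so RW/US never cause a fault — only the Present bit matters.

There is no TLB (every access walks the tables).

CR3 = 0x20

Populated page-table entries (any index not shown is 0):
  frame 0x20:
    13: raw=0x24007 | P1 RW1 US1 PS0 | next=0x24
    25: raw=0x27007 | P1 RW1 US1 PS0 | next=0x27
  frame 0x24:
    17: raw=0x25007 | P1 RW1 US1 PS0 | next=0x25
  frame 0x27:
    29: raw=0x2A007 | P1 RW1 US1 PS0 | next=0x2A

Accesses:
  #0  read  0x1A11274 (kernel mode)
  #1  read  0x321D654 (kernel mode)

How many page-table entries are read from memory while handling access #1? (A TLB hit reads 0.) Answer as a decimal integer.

Walk each access:
#0 VA=0x1A11274 (r,kernel):
  L0: frame=0x20 idx=13 entry=0x24007 [P=1 RW=1 US=1 PS=0]
  L1: frame=0x24 idx=17 entry=0x25007 [P=1 RW=1 US=1 PS=0]
  ⇒ phys 0x25274  [2 reads]
#1 VA=0x321D654 (r,kernel):
  L0: frame=0x20 idx=25 entry=0x27007 [P=1 RW=1 US=1 PS=0]
  L1: frame=0x27 idx=29 entry=0x2A007 [P=1 RW=1 US=1 PS=0]
  ⇒ phys 0x2A654  [2 reads]

Entries read for #1: 2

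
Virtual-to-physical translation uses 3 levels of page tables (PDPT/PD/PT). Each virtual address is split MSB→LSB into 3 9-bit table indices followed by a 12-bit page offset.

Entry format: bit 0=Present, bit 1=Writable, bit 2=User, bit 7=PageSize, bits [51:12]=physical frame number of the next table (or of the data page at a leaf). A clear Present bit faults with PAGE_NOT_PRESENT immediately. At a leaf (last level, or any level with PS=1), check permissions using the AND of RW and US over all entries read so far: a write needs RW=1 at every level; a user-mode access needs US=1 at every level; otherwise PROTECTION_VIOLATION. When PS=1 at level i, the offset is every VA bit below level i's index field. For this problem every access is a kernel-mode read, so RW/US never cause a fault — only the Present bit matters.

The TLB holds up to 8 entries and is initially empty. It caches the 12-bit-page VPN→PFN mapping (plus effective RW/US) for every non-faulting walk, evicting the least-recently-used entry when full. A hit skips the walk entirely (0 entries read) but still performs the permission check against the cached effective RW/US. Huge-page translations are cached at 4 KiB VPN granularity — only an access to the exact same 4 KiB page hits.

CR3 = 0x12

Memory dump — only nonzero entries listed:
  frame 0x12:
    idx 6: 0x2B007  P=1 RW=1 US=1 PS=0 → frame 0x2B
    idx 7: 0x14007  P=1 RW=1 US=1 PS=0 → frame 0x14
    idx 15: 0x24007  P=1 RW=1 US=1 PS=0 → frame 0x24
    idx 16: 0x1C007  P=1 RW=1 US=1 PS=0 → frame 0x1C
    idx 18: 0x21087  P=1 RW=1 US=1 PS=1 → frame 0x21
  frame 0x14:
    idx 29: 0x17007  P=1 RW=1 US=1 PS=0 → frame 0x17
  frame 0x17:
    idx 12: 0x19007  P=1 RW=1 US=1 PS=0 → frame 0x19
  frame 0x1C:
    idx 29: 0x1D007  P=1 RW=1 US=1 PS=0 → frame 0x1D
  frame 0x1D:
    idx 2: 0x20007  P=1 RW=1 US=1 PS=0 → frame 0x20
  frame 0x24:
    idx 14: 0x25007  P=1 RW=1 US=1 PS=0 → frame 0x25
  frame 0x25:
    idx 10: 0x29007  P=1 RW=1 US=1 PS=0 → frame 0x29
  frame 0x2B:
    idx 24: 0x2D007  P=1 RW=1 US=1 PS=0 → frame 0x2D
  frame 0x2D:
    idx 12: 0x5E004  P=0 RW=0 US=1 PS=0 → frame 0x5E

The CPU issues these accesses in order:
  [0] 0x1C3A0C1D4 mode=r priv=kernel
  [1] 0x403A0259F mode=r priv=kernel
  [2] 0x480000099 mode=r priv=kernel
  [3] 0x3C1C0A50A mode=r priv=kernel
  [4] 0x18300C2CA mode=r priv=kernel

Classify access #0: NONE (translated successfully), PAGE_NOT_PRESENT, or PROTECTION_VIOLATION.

Per-access translation:
#0 VA=0x1C3A0C1D4 (r,kernel):
  lvl0: tbl 0x12, slot 7 ⇒ 0x14007 (P1/RW1/US1/PS0)
  lvl1: tbl 0x14, slot 29 ⇒ 0x17007 (P1/RW1/US1/PS0)
  lvl2: tbl 0x17, slot 12 ⇒ 0x19007 (P1/RW1/US1/PS0)
  ✓ 0x191D4  — 3 lookups
#1 VA=0x403A0259F (r,kernel):
  lvl0: tbl 0x12, slot 16 ⇒ 0x1C007 (P1/RW1/US1/PS0)
  lvl1: tbl 0x1C, slot 29 ⇒ 0x1D007 (P1/RW1/US1/PS0)
  lvl2: tbl 0x1D, slot 2 ⇒ 0x20007 (P1/RW1/US1/PS0)
  ✓ 0x2059F  — 3 lookups
#2 VA=0x480000099 (r,kernel):
  lvl0: tbl 0x12, slot 18 ⇒ 0x21087 (P1/RW1/US1/PS1)
  ✓ 0x21099 (huge @L0)  — 1 lookups
#3 VA=0x3C1C0A50A (r,kernel):
  lvl0: tbl 0x12, slot 15 ⇒ 0x24007 (P1/RW1/US1/PS0)
  lvl1: tbl 0x24, slot 14 ⇒ 0x25007 (P1/RW1/US1/PS0)
  lvl2: tbl 0x25, slot 10 ⇒ 0x29007 (P1/RW1/US1/PS0)
  ✓ 0x2950A  — 3 lookups
#4 VA=0x18300C2CA (r,kernel):
  lvl0: tbl 0x12, slot 6 ⇒ 0x2B007 (P1/RW1/US1/PS0)
  lvl1: tbl 0x2B, slot 24 ⇒ 0x2D007 (P1/RW1/US1/PS0)
  lvl2: tbl 0x2D, slot 12 ⇒ 0x5E004 (P0/RW0/US1/PS0)
  ✗ PAGE_NOT_PRESENT  [3 reads]

Access #0 fault: NONE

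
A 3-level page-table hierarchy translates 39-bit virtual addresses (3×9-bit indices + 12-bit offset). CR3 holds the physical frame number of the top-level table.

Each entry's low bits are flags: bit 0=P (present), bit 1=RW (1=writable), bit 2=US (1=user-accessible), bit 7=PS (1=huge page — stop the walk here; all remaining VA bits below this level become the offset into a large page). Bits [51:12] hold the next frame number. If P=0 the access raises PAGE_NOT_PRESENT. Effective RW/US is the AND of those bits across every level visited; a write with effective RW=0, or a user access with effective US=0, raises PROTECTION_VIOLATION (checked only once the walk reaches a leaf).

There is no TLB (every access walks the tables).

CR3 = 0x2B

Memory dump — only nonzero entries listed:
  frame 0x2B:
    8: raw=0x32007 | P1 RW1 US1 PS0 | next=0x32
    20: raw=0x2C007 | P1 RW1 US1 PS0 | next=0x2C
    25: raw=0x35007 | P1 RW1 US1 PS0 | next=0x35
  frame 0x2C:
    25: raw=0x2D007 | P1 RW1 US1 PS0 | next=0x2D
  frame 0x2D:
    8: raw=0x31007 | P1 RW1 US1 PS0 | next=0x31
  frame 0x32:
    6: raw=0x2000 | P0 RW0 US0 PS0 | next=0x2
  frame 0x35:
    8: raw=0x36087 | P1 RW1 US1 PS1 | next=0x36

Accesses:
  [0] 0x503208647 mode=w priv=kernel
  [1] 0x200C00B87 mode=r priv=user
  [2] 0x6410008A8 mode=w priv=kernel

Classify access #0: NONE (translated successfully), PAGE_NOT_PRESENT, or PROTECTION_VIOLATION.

Walk each access:
#0 VA=0x503208647 (w,kernel):
  L0: frame=0x2B idx=20 entry=0x2C007 [P=1 RW=1 US=1 PS=0]
  L1: frame=0x2C idx=25 entry=0x2D007 [P=1 RW=1 US=1 PS=0]
  L2: frame=0x2D idx=8 entry=0x31007 [P=1 RW=1 US=1 PS=0]
  → PA=0x31647  (3 entries read)
#1 VA=0x200C00B87 (r,user):
  L0: frame=0x2B idx=8 entry=0x32007 [P=1 RW=1 US=1 PS=0]
  L1: frame=0x32 idx=6 entry=0x2000 [P=0 RW=0 US=0 PS=0]
  ⇒ fault: PAGE_NOT_PRESENT  — 2 lookups
#2 VA=0x6410008A8 (w,kernel):
  L0: frame=0x2B idx=25 entry=0x35007 [P=1 RW=1 US=1 PS=0]
  L1: frame=0x35 idx=8 entry=0x36087 [P=1 RW=1 US=1 PS=1]
  → PA=0x368A8 (huge @L1)  (2 entries read)

Access #0 fault: NONE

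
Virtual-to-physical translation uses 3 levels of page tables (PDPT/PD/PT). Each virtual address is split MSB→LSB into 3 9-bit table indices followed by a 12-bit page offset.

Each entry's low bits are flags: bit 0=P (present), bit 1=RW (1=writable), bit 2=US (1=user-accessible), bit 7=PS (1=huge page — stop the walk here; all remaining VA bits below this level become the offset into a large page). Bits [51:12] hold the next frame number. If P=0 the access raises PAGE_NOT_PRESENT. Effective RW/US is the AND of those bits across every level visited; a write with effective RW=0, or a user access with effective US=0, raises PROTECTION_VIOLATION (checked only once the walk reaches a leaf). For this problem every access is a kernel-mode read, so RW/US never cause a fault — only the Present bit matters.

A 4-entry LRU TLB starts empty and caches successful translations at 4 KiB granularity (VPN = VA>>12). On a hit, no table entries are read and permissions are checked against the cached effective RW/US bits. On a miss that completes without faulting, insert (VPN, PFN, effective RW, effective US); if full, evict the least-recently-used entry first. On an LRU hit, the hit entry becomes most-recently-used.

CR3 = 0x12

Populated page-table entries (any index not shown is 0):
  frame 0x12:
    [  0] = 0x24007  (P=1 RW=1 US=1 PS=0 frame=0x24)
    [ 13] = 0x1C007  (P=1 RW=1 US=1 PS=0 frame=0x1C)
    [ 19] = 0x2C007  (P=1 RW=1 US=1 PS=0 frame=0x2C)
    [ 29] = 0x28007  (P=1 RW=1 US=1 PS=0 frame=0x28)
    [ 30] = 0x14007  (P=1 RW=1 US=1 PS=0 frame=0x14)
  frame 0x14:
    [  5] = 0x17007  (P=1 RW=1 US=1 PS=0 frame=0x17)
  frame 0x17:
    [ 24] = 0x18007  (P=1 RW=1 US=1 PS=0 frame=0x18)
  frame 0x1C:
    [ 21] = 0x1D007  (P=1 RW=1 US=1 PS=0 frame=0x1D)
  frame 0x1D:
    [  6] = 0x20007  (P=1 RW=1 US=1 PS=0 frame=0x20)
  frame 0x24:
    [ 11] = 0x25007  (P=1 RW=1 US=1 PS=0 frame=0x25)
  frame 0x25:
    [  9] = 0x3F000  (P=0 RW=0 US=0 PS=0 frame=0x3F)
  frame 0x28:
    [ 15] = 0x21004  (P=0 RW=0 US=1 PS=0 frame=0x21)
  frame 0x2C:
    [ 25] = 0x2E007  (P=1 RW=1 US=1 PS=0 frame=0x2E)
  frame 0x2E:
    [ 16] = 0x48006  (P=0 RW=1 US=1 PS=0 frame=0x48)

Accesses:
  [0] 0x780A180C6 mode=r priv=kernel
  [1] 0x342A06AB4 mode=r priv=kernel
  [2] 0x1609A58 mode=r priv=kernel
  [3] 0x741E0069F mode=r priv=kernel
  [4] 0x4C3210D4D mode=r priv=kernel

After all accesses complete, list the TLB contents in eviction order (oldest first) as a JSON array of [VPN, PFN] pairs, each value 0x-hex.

Walk each access:
#0 VA=0x780A180C6 (r,kernel):
  L0: frame=0x12 idx=30 entry=0x14007 [P=1 RW=1 US=1 PS=0]
  L1: frame=0x14 idx=5 entry=0x17007 [P=1 RW=1 US=1 PS=0]
  L2: frame=0x17 idx=24 entry=0x18007 [P=1 RW=1 US=1 PS=0]
  → PA=0x180C6  (3 entries read)
#1 VA=0x342A06AB4 (r,kernel):
  L0: frame=0x12 idx=13 entry=0x1C007 [P=1 RW=1 US=1 PS=0]
  L1: frame=0x1C idx=21 entry=0x1D007 [P=1 RW=1 US=1 PS=0]
  L2: frame=0x1D idx=6 entry=0x20007 [P=1 RW=1 US=1 PS=0]
  → PA=0x20AB4  (3 entries read)
#2 VA=0x1609A58 (r,kernel):
  L0: frame=0x12 idx=0 entry=0x24007 [P=1 RW=1 US=1 PS=0]
  L1: frame=0x24 idx=11 entry=0x25007 [P=1 RW=1 US=1 PS=0]
  L2: frame=0x25 idx=9 entry=0x3F000 [P=0 RW=0 US=0 PS=0]
  ⇒ fault: PAGE_NOT_PRESENT  — 3 lookups
#3 VA=0x741E0069F (r,kernel):
  L0: frame=0x12 idx=29 entry=0x28007 [P=1 RW=1 US=1 PS=0]
  L1: frame=0x28 idx=15 entry=0x21004 [P=0 RW=0 US=1 PS=0]
  ⇒ fault: PAGE_NOT_PRESENT  — 2 lookups
#4 VA=0x4C3210D4D (r,kernel):
  L0: frame=0x12 idx=19 entry=0x2C007 [P=1 RW=1 US=1 PS=0]
  L1: frame=0x2C idx=25 entry=0x2E007 [P=1 RW=1 US=1 PS=0]
  L2: frame=0x2E idx=16 entry=0x48006 [P=0 RW=1 US=1 PS=0]
  ⇒ fault: PAGE_NOT_PRESENT  — 3 lookups

TLB: [["0x780A18", "0x18"], ["0x342A06", "0x20"]]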